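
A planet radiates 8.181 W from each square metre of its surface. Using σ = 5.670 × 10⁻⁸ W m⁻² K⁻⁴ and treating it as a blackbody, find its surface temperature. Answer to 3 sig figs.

T ≈ 110 K

I = σT⁴, so T = (I/σ)^(1/4) = (8.181/(5.670×10⁻⁸))^(1/4) = 110 K.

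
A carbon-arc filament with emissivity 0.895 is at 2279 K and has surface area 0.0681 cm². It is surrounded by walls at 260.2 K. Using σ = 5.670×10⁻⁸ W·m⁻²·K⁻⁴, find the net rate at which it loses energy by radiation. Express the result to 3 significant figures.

Net loss ≈ 9.32 W

Area A = 0.0681 cm² = 6.81×10⁻⁶ m².
Net radiated power P_net = εσA(T⁴ − T₀⁴) = 0.895×5.670×10⁻⁸×6.81×10⁻⁶×(2279⁴ − 260.2⁴).
T⁴ − T₀⁴ = 2.69760×10¹³ − 4.58384×10⁹ = 2.69714×10¹³ K⁴, so P_net = 9.32 W.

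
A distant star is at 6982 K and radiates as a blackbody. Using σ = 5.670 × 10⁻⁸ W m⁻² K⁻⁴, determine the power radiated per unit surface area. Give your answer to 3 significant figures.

I ≈ 1.35×10⁸ W/m²

Stefan–Boltzmann: I = σT⁴ = 5.670×10⁻⁸ × (6982)⁴ = 1.35×10⁸ W/m².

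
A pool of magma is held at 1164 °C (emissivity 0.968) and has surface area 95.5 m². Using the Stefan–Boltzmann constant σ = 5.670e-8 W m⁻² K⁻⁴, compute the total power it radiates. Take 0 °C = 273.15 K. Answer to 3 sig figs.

T = 1164 °C + 273.15 = 1437.15 K.
Area A = 95.5 m².
P = εσAT⁴ = 0.968 × 5.670×10⁻⁸ × 95.5 × (1437.15)⁴ = 2.24×10⁷ W.

P ≈ 2.24×10⁷ W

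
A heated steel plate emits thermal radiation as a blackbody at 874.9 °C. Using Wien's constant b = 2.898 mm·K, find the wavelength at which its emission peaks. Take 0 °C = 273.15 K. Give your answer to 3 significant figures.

T = 874.9 °C + 273.15 = 1148.05 K.
Wien's displacement law: λ_max = b/T = (2.898×10⁻³ m·K)/(1148.05 K) = 2.524×10⁻⁶ m.
That is 2.52×10³ nm, in the infrared range.

λ_max ≈ 2.52×10³ nm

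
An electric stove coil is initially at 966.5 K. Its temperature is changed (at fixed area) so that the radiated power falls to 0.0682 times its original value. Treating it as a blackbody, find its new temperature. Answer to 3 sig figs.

T₂ ≈ 494 K

P ∝ T⁴, so T₂/T₁ = (P₂/P₁)^(1/4) = (0.0682)^(1/4) = 0.511030.
T₂ = 966.5 × 0.511030 = 494 K.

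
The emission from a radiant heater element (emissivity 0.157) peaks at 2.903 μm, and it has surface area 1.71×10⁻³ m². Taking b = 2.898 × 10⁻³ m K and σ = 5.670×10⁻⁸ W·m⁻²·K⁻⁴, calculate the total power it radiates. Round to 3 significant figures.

Wien's law: T = b/λ_max = 2.898×10⁻³/2.903×10⁻⁶ = 998.278 K.
Area A = 1.71×10⁻³ m².
Then P = εσAT⁴ = 0.157×5.670×10⁻⁸×1.71×10⁻³×(998.278)⁴ = 15.1 W.

P ≈ 15.1 W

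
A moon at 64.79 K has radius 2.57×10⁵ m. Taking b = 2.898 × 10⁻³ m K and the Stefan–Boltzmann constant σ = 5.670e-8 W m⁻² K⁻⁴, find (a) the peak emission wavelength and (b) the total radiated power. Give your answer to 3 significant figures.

(a) λ_max = b/T = 2.898×10⁻³/64.79 = 4.473×10⁻⁵ m = 44.7 μm.
Surface area A = 4πR² = 4π(2.57×10⁵ m)² = 8.29996×10¹¹ m².
(b) P = σAT⁴ = 5.670×10⁻⁸×8.29996×10¹¹×(64.79)⁴ = 8.29×10¹¹ W.

λ_max ≈ 44.7 μm; P ≈ 8.29×10¹¹ W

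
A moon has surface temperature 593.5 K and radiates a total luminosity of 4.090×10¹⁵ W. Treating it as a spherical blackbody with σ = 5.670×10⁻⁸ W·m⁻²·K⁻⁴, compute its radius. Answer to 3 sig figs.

R ≈ 2.15×10⁵ m

L = 4πR²σT⁴ ⇒ R = √(L/(4πσT⁴)).
σT⁴ = 7035.03 W/m², so R = √(4.090×10¹⁵/(4π×7035.03)) = 2.15×10⁵ m.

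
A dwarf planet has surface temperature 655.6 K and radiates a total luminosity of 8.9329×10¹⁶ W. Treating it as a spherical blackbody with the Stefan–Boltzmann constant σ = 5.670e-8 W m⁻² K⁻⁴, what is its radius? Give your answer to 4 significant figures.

R ≈ 8.238×10⁵ m

L = 4πR²σT⁴ ⇒ R = √(L/(4πσT⁴)).
σT⁴ = 10474.6 W/m², so R = √(8.9329×10¹⁶/(4π×10474.6)) = 8.238×10⁵ m.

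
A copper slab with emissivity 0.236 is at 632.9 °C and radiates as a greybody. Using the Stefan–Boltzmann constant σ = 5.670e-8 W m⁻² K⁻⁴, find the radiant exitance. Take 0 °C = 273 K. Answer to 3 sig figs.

T = 632.9 °C + 273 = 905.9 K.
Stefan–Boltzmann: I = εσT⁴ = 0.236 × 5.670×10⁻⁸ × (905.9)⁴ = 9.01×10³ W/m².

I ≈ 9.01×10³ W/m²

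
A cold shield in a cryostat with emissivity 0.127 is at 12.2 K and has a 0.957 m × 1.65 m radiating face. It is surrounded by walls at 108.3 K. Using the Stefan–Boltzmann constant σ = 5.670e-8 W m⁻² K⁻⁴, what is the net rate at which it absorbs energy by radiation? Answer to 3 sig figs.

Area A = 0.957 × 1.65 = 1.57905 m².
Net radiated power P_net = εσA(T⁴ − T₀⁴) = 0.127×5.670×10⁻⁸×1.57905×(12.2⁴ − 108.3⁴).
T⁴ − T₀⁴ = 22153.3 − 1.37567×10⁸ = -1.37545×10⁸ K⁴, so P_net = -1.56 W — negative, meaning a net gain of 1.56 W.

Net gain ≈ 1.56 W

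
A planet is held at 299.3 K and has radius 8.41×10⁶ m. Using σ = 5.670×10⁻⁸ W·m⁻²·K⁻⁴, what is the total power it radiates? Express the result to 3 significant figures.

P ≈ 4.04×10¹⁷ W

Surface area A = 4πR² = 4π(8.41×10⁶ m)² = 8.88796×10¹⁴ m².
P = σAT⁴ = 5.670×10⁻⁸ × 8.88796×10¹⁴ × (299.3)⁴ = 4.04×10¹⁷ W.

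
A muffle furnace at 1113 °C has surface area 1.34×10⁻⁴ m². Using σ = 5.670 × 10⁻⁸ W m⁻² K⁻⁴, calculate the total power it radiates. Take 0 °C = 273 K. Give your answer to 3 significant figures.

P ≈ 28.0 W

T = 1113 °C + 273 = 1386 K.
Area A = 1.34×10⁻⁴ m².
P = σAT⁴ = 5.670×10⁻⁸ × 1.34×10⁻⁴ × (1386)⁴ = 28.0 W.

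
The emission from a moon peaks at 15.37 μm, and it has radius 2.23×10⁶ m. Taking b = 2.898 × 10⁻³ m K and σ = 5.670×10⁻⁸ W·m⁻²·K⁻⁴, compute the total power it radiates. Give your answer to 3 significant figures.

Wien's law: T = b/λ_max = 2.898×10⁻³/1.537×10⁻⁵ = 188.549 K.
Surface area A = 4πR² = 4π(2.23×10⁶ m)² = 6.24913×10¹³ m².
Then P = σAT⁴ = 5.670×10⁻⁸×6.24913×10¹³×(188.549)⁴ = 4.48×10¹⁵ W.

P ≈ 4.48×10¹⁵ W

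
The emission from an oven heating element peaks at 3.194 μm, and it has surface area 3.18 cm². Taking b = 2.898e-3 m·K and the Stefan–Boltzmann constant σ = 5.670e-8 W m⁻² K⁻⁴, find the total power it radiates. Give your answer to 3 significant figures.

P ≈ 12.2 W

Wien's law: T = b/λ_max = 2.898×10⁻³/3.194×10⁻⁶ = 907.326 K.
Area A = 3.18 cm² = 3.18×10⁻⁴ m².
Then P = σAT⁴ = 5.670×10⁻⁸×3.18×10⁻⁴×(907.326)⁴ = 12.2 W.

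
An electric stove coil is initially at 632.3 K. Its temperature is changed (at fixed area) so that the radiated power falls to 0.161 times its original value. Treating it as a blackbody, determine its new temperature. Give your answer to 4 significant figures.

T₂ ≈ 400.5 K

P ∝ T⁴, so T₂/T₁ = (P₂/P₁)^(1/4) = (0.161)^(1/4) = 0.633441.
T₂ = 632.3 × 0.633441 = 400.5 K.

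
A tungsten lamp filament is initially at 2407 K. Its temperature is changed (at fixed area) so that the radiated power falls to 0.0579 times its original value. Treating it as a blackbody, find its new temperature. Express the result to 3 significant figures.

P ∝ T⁴, so T₂/T₁ = (P₂/P₁)^(1/4) = (0.0579)^(1/4) = 0.490535.
T₂ = 2407 × 0.490535 = 1.18×10³ K.

T₂ ≈ 1.18×10³ K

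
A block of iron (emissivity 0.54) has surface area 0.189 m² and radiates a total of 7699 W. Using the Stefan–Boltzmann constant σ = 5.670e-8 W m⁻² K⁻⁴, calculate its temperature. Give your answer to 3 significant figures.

T ≈ 1.07×10³ K

Area A = 0.189 m².
P = εσAT⁴ ⇒ T = (P/(εσA))^(1/4) = (7699/(0.54×5.670×10⁻⁸×0.189))^(1/4) = 1.07×10³ K.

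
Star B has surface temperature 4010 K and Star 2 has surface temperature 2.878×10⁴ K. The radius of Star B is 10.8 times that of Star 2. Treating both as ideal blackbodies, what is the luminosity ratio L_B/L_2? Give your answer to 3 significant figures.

L ∝ R²T⁴, so L_B/L_2 = (R_B/R_2)²(T_B/T_2)⁴ = (10.8)² × (4010/2.878×10⁴)⁴ = 116.64 × 3.76890×10⁻⁴ = 0.0440.

L_B/L_2 ≈ 0.0440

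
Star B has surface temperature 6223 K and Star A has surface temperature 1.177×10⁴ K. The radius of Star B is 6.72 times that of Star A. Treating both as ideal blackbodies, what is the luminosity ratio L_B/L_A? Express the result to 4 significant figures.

L_B/L_A ≈ 3.529

L ∝ R²T⁴, so L_B/L_A = (R_B/R_A)²(T_B/T_A)⁴ = (6.72)² × (6223/1.177×10⁴)⁴ = 45.1584 × 0.0781436 = 3.529.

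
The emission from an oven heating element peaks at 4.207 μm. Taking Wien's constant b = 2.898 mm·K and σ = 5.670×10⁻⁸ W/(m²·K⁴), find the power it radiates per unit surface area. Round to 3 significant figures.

I ≈ 1.28×10⁴ W/m²

Wien's law: T = b/λ_max = 2.898×10⁻³/4.207×10⁻⁶ = 688.852 K.
Then I = σT⁴ = 5.670×10⁻⁸×(688.852)⁴ = 1.28×10⁴ W/m².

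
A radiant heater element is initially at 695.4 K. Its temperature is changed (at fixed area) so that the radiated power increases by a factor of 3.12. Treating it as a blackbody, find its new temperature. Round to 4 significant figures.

P ∝ T⁴, so T₂/T₁ = (P₂/P₁)^(1/4) = (3.12)^(1/4) = 1.32904.
T₂ = 695.4 × 1.32904 = 924.2 K.

T₂ ≈ 924.2 K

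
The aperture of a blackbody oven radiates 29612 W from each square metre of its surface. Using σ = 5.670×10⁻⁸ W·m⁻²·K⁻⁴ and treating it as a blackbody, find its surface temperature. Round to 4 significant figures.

T ≈ 850.1 K

I = σT⁴, so T = (I/σ)^(1/4) = (29612/(5.670×10⁻⁸))^(1/4) = 850.1 K.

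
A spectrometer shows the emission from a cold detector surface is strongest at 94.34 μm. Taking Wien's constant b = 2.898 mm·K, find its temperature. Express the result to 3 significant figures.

T ≈ 30.7 K

Wien's law gives T = b/λ_max = (2.898×10⁻³ m·K)/(9.434×10⁻⁵ m) = 30.7 K.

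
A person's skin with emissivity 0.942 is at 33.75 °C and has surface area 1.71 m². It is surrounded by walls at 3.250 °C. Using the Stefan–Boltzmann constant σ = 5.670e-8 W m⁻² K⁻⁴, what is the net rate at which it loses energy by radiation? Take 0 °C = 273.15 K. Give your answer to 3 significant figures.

T = 33.75 °C + 273.15 = 306.90 K.
Surroundings: T = 3.250 °C + 273.15 = 276.400 K.
Area A = 1.71 m².
Net radiated power P_net = εσA(T⁴ − T₀⁴) = 0.942×5.670×10⁻⁸×1.71×(306.90⁴ − 276.400⁴).
T⁴ − T₀⁴ = 8.87131×10⁹ − 5.83650×10⁹ = 3.03481×10⁹ K⁴, so P_net = 277 W.

Net loss ≈ 277 W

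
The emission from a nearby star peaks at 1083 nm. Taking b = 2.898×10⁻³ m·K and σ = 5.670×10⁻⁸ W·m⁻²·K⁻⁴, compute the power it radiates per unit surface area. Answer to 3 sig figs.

I ≈ 2.91×10⁶ W/m²

Wien's law: T = b/λ_max = 2.898×10⁻³/1.083×10⁻⁶ = 2675.90 K.
Then I = σT⁴ = 5.670×10⁻⁸×(2675.90)⁴ = 2.91×10⁶ W/m².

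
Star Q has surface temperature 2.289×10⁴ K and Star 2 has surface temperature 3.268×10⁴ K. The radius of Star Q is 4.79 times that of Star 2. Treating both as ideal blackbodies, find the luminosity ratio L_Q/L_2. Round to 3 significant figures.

L ∝ R²T⁴, so L_Q/L_2 = (R_Q/R_2)²(T_Q/T_2)⁴ = (4.79)² × (2.289×10⁴/3.268×10⁴)⁴ = 22.9441 × 0.240688 = 5.52.

L_Q/L_2 ≈ 5.52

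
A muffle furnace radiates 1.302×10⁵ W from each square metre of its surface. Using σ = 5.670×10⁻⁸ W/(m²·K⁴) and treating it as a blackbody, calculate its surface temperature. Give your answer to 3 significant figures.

T ≈ 1.23×10³ K

I = σT⁴, so T = (I/σ)^(1/4) = (1.302×10⁵/(5.670×10⁻⁸))^(1/4) = 1.23×10³ K.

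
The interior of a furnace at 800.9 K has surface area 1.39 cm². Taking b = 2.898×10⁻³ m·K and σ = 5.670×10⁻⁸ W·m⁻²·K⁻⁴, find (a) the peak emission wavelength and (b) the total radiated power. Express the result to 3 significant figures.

(a) λ_max = b/T = 2.898×10⁻³/800.9 = 3.618×10⁻⁶ m = 3.62 μm.
Area A = 1.39 cm² = 1.39×10⁻⁴ m².
(b) P = σAT⁴ = 5.670×10⁻⁸×1.39×10⁻⁴×(800.9)⁴ = 3.24 W.

λ_max ≈ 3.62 μm; P ≈ 3.24 W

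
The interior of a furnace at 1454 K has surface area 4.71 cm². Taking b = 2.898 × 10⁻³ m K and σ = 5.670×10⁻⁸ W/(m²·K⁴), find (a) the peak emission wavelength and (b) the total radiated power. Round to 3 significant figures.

(a) λ_max = b/T = 2.898×10⁻³/1454 = 1.993×10⁻⁶ m = 1.99 μm.
Area A = 4.71 cm² = 4.71×10⁻⁴ m².
(b) P = σAT⁴ = 5.670×10⁻⁸×4.71×10⁻⁴×(1454)⁴ = 119 W.

λ_max ≈ 1.99 μm; P ≈ 119 W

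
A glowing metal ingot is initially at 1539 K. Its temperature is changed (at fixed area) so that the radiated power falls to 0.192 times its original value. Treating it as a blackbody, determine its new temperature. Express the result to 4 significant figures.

P ∝ T⁴, so T₂/T₁ = (P₂/P₁)^(1/4) = (0.192)^(1/4) = 0.661950.
T₂ = 1539 × 0.661950 = 1019 K.

T₂ ≈ 1019 K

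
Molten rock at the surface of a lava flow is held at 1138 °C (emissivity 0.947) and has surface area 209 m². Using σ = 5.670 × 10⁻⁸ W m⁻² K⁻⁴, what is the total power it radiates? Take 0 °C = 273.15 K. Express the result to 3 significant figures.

T = 1138 °C + 273.15 = 1411.15 K.
Area A = 209 m².
P = εσAT⁴ = 0.947 × 5.670×10⁻⁸ × 209 × (1411.15)⁴ = 4.45×10⁷ W.

P ≈ 4.45×10⁷ W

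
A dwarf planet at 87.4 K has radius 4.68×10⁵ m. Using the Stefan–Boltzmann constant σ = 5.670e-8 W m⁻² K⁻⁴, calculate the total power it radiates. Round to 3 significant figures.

Surface area A = 4πR² = 4π(4.68×10⁵ m)² = 2.75234×10¹² m².
P = σAT⁴ = 5.670×10⁻⁸ × 2.75234×10¹² × (87.4)⁴ = 9.11×10¹² W.

P ≈ 9.11×10¹² W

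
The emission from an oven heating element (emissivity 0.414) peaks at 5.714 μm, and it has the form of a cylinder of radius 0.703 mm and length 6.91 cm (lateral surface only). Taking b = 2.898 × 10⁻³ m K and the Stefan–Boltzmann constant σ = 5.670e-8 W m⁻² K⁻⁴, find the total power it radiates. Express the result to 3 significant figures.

P ≈ 0.474 W

Wien's law: T = b/λ_max = 2.898×10⁻³/5.714×10⁻⁶ = 507.175 K.
Lateral area A = 2πrL = 2π×7.03×10⁻⁴×0.0691 = 3.05220×10⁻⁴ m².
Then P = εσAT⁴ = 0.414×5.670×10⁻⁸×3.05220×10⁻⁴×(507.175)⁴ = 0.474 W.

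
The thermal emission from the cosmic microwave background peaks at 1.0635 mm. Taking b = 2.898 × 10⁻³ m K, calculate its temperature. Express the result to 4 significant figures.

T ≈ 2.725 K

Wien's law gives T = b/λ_max = (2.898×10⁻³ m·K)/(1.0635×10⁻³ m) = 2.725 K.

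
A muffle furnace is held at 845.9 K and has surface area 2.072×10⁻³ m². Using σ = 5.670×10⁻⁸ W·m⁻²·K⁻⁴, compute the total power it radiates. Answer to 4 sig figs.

P ≈ 60.15 W

Area A = 2.072×10⁻³ m².
P = σAT⁴ = 5.670×10⁻⁸ × 2.072×10⁻³ × (845.9)⁴ = 60.15 W.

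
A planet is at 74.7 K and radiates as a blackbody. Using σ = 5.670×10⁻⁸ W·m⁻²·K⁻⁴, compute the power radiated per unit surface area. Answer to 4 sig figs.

I ≈ 1.765 W/m²

Stefan–Boltzmann: I = σT⁴ = 5.670×10⁻⁸ × (74.7)⁴ = 1.765 W/m².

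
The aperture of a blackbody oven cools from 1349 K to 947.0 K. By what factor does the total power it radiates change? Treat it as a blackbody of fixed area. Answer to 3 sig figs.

P ∝ T⁴, so P₂/P₁ = (T₂/T₁)⁴ = (947.0/1349)⁴ = (0.702001)⁴ = 0.243.

P₂/P₁ ≈ 0.243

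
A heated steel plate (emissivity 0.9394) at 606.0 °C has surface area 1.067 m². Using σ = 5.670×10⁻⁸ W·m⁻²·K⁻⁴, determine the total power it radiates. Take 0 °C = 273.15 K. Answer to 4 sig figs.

P ≈ 3.395×10⁴ W

T = 606.0 °C + 273.15 = 879.15 K.
Area A = 1.067 m².
P = εσAT⁴ = 0.9394 × 5.670×10⁻⁸ × 1.067 × (879.15)⁴ = 3.395×10⁴ W.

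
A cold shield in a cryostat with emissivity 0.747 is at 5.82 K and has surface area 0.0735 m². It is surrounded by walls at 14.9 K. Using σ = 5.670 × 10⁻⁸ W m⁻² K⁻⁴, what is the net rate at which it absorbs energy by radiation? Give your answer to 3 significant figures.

Net gain ≈ 1.50×10⁻⁴ W

Area A = 0.0735 m².
Net radiated power P_net = εσA(T⁴ − T₀⁴) = 0.747×5.670×10⁻⁸×0.0735×(5.82⁴ − 14.9⁴).
T⁴ − T₀⁴ = 1147.34 − 49288.4 = -48141.1 K⁴, so P_net = -1.50×10⁻⁴ W — negative, meaning a net gain of 1.50×10⁻⁴ W.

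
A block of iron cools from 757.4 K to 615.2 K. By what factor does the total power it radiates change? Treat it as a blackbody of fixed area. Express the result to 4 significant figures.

P ∝ T⁴, so P₂/P₁ = (T₂/T₁)⁴ = (615.2/757.4)⁴ = (0.812252)⁴ = 0.4353.

P₂/P₁ ≈ 0.4353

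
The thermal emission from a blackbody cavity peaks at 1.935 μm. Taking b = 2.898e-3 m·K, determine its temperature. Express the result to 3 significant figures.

Wien's law gives T = b/λ_max = (2.898×10⁻³ m·K)/(1.935×10⁻⁶ m) = 1.50×10³ K.

T ≈ 1.50×10³ K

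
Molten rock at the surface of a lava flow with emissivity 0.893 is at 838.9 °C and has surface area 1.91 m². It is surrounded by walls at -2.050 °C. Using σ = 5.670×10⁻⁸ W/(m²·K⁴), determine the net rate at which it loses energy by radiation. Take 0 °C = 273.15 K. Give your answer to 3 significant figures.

T = 838.9 °C + 273.15 = 1112.05 K.
Surroundings: T = -2.050 °C + 273.15 = 271.100 K.
Area A = 1.91 m².
Net radiated power P_net = εσA(T⁴ − T₀⁴) = 0.893×5.670×10⁻⁸×1.91×(1112.05⁴ − 271.100⁴).
T⁴ − T₀⁴ = 1.52932×10¹² − 5.40155×10⁹ = 1.52392×10¹² K⁴, so P_net = 1.47×10⁵ W.

Net loss ≈ 1.47×10⁵ W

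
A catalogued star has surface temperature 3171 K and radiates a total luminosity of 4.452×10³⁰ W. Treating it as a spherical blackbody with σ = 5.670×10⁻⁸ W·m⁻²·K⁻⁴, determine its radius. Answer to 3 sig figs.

R ≈ 2.49×10¹¹ m

L = 4πR²σT⁴ ⇒ R = √(L/(4πσT⁴)).
σT⁴ = 5.73282×10⁶ W/m², so R = √(4.452×10³⁰/(4π×5.73282×10⁶)) = 2.49×10¹¹ m.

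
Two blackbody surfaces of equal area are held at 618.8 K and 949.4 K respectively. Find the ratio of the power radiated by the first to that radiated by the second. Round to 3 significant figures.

With equal areas, P₁/P₂ = (T₁/T₂)⁴ = (618.8/949.4)⁴ = 0.180.

P₁/P₂ ≈ 0.180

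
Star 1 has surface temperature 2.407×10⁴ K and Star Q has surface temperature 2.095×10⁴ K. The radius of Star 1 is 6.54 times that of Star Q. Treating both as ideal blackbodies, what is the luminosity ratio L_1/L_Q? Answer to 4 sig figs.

L_1/L_Q ≈ 74.53

L ∝ R²T⁴, so L_1/L_Q = (R_1/R_Q)²(T_1/T_Q)⁴ = (6.54)² × (2.407×10⁴/2.095×10⁴)⁴ = 42.7716 × 1.74248 = 74.53.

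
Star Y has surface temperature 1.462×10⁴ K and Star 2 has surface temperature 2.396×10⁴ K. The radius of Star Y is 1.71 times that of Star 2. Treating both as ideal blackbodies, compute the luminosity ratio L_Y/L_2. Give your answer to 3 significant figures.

L_Y/L_2 ≈ 0.405

L ∝ R²T⁴, so L_Y/L_2 = (R_Y/R_2)²(T_Y/T_2)⁴ = (1.71)² × (1.462×10⁴/2.396×10⁴)⁴ = 2.9241 × 0.138625 = 0.405.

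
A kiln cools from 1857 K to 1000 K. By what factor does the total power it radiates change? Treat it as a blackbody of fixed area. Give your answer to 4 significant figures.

P ∝ T⁴, so P₂/P₁ = (T₂/T₁)⁴ = (1000/1857)⁴ = (0.538503)⁴ = 0.08409.

P₂/P₁ ≈ 0.08409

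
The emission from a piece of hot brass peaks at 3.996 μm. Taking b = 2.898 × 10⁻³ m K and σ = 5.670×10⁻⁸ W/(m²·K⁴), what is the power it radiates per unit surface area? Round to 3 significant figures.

I ≈ 1.57×10⁴ W/m²

Wien's law: T = b/λ_max = 2.898×10⁻³/3.996×10⁻⁶ = 725.225 K.
Then I = σT⁴ = 5.670×10⁻⁸×(725.225)⁴ = 1.57×10⁴ W/m².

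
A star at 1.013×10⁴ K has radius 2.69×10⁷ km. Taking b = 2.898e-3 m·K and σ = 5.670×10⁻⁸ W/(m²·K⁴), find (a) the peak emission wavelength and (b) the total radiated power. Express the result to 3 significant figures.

(a) λ_max = b/T = 2.898×10⁻³/1.013×10⁴ = 2.861×10⁻⁷ m = 286 nm.
Surface area A = 4πR² = 4π(2.69×10¹⁰ m)² = 9.09315×10²¹ m².
(b) P = σAT⁴ = 5.670×10⁻⁸×9.09315×10²¹×(1.013×10⁴)⁴ = 5.43×10³⁰ W.

λ_max ≈ 286 nm; P ≈ 5.43×10³⁰ W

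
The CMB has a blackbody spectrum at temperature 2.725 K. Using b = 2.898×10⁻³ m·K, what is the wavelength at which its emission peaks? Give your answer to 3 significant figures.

λ_max ≈ 1.06 mm

Wien's displacement law: λ_max = b/T = (2.898×10⁻³ m·K)/(2.725 K) = 1.063×10⁻³ m.
That is 1.06 mm, in the microwave range.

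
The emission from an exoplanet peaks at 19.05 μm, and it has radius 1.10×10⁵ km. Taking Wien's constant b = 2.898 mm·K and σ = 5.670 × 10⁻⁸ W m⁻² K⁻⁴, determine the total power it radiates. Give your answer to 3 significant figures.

P ≈ 4.62×10¹⁸ W

Wien's law: T = b/λ_max = 2.898×10⁻³/1.905×10⁻⁵ = 152.126 K.
Surface area A = 4πR² = 4π(1.10×10⁸ m)² = 1.52053×10¹⁷ m².
Then P = σAT⁴ = 5.670×10⁻⁸×1.52053×10¹⁷×(152.126)⁴ = 4.62×10¹⁸ W.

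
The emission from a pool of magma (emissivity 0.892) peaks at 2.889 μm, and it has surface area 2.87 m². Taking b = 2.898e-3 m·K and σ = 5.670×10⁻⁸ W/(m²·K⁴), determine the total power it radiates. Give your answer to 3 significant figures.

P ≈ 1.47×10⁵ W

Wien's law: T = b/λ_max = 2.898×10⁻³/2.889×10⁻⁶ = 1003.12 K.
Area A = 2.87 m².
Then P = εσAT⁴ = 0.892×5.670×10⁻⁸×2.87×(1003.12)⁴ = 1.47×10⁵ W.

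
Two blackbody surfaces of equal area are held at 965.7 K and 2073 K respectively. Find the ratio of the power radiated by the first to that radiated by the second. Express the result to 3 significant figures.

P₁/P₂ ≈ 0.0471

With equal areas, P₁/P₂ = (T₁/T₂)⁴ = (965.7/2073)⁴ = 0.0471.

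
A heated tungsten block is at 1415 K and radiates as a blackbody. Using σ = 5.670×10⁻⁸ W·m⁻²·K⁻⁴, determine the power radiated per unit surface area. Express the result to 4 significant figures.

Stefan–Boltzmann: I = σT⁴ = 5.670×10⁻⁸ × (1415)⁴ = 2.273×10⁵ W/m².

I ≈ 2.273×10⁵ W/m²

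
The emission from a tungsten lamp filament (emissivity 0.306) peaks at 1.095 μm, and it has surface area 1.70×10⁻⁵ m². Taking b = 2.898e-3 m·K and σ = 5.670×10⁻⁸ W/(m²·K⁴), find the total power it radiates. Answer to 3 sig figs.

Wien's law: T = b/λ_max = 2.898×10⁻³/1.095×10⁻⁶ = 2646.58 K.
Area A = 1.70×10⁻⁵ m².
Then P = εσAT⁴ = 0.306×5.670×10⁻⁸×1.70×10⁻⁵×(2646.58)⁴ = 14.5 W.

P ≈ 14.5 W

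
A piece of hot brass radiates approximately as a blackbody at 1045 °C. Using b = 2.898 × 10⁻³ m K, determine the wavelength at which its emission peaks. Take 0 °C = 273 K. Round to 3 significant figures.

T = 1045 °C + 273 = 1318 K.
Wien's displacement law: λ_max = b/T = (2.898×10⁻³ m·K)/(1318 K) = 2.199×10⁻⁶ m.
That is 2.20 μm, in the infrared range.

λ_max ≈ 2.20 μm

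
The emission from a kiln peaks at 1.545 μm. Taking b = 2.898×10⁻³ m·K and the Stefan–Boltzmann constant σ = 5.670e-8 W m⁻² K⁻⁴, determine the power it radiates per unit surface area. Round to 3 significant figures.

Wien's law: T = b/λ_max = 2.898×10⁻³/1.545×10⁻⁶ = 1875.73 K.
Then I = σT⁴ = 5.670×10⁻⁸×(1875.73)⁴ = 7.02×10⁵ W/m².

I ≈ 7.02×10⁵ W/m²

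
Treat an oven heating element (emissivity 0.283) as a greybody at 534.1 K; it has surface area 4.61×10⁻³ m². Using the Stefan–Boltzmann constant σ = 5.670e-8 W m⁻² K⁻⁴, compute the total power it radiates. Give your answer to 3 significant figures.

Area A = 4.61×10⁻³ m².
P = εσAT⁴ = 0.283 × 5.670×10⁻⁸ × 4.61×10⁻³ × (534.1)⁴ = 6.02 W.

P ≈ 6.02 W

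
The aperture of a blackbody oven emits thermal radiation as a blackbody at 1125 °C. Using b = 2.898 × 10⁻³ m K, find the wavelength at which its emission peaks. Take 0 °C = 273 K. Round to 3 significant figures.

λ_max ≈ 2.07 μm

T = 1125 °C + 273 = 1398 K.
Wien's displacement law: λ_max = b/T = (2.898×10⁻³ m·K)/(1398 K) = 2.073×10⁻⁶ m.
That is 2.07 μm, in the infrared range.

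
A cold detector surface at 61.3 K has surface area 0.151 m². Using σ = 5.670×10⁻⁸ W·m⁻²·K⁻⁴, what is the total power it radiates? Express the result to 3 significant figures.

P ≈ 0.121 W

Area A = 0.151 m².
P = σAT⁴ = 5.670×10⁻⁸ × 0.151 × (61.3)⁴ = 0.121 W.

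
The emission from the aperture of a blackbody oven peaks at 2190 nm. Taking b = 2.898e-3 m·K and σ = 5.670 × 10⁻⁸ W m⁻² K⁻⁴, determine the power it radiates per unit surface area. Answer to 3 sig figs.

Wien's law: T = b/λ_max = 2.898×10⁻³/2.190×10⁻⁶ = 1323.29 K.
Then I = σT⁴ = 5.670×10⁻⁸×(1323.29)⁴ = 1.74×10⁵ W/m².

I ≈ 1.74×10⁵ W/m²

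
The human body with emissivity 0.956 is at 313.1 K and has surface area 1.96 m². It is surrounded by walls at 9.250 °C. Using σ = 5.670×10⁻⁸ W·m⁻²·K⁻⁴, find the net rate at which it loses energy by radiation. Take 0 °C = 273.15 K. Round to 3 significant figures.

Net loss ≈ 345 W

Surroundings: T = 9.250 °C + 273.15 = 282.400 K.
Area A = 1.96 m².
Net radiated power P_net = εσA(T⁴ − T₀⁴) = 0.956×5.670×10⁻⁸×1.96×(313.1⁴ − 282.400⁴).
T⁴ − T₀⁴ = 9.61020×10⁹ − 6.36002×10⁹ = 3.25018×10⁹ K⁴, so P_net = 345 W.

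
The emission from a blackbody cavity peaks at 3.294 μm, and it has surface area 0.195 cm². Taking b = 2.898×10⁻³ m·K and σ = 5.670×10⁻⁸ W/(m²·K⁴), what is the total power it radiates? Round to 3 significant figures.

P ≈ 0.662 W

Wien's law: T = b/λ_max = 2.898×10⁻³/3.294×10⁻⁶ = 879.781 K.
Area A = 0.195 cm² = 1.95×10⁻⁵ m².
Then P = σAT⁴ = 5.670×10⁻⁸×1.95×10⁻⁵×(879.781)⁴ = 0.662 W.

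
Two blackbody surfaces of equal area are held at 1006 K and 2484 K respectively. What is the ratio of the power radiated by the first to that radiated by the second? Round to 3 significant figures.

With equal areas, P₁/P₂ = (T₁/T₂)⁴ = (1006/2484)⁴ = 0.0269.

P₁/P₂ ≈ 0.0269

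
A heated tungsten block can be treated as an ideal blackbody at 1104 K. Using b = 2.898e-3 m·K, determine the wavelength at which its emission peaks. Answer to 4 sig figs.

λ_max ≈ 2.625 μm

Wien's displacement law: λ_max = b/T = (2.898×10⁻³ m·K)/(1104 K) = 2.6250×10⁻⁶ m.
That is 2.625 μm, in the infrared range.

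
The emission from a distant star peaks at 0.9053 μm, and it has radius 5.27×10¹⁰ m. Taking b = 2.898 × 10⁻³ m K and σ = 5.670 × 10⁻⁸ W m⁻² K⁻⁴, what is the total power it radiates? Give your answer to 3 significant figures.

P ≈ 2.08×10²⁹ W

Wien's law: T = b/λ_max = 2.898×10⁻³/9.053×10⁻⁷ = 3201.15 K.
Surface area A = 4πR² = 4π(5.27×10¹⁰ m)² = 3.49005×10²² m².
Then P = σAT⁴ = 5.670×10⁻⁸×3.49005×10²²×(3201.15)⁴ = 2.08×10²⁹ W.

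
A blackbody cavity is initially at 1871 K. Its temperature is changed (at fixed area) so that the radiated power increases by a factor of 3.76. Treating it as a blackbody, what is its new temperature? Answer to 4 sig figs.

P ∝ T⁴, so T₂/T₁ = (P₂/P₁)^(1/4) = (3.76)^(1/4) = 1.39251.
T₂ = 1871 × 1.39251 = 2605 K.

T₂ ≈ 2605 K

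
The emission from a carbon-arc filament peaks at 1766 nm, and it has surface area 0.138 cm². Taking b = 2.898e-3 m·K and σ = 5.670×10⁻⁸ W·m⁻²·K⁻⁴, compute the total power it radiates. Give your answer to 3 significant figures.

Wien's law: T = b/λ_max = 2.898×10⁻³/1.766×10⁻⁶ = 1641.00 K.
Area A = 0.138 cm² = 1.38×10⁻⁵ m².
Then P = σAT⁴ = 5.670×10⁻⁸×1.38×10⁻⁵×(1641.00)⁴ = 5.67 W.

P ≈ 5.67 W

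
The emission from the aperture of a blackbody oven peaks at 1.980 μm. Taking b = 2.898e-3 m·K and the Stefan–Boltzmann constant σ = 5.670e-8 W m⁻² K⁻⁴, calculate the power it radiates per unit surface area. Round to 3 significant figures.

I ≈ 2.60×10⁵ W/m²

Wien's law: T = b/λ_max = 2.898×10⁻³/1.980×10⁻⁶ = 1463.64 K.
Then I = σT⁴ = 5.670×10⁻⁸×(1463.64)⁴ = 2.60×10⁵ W/m².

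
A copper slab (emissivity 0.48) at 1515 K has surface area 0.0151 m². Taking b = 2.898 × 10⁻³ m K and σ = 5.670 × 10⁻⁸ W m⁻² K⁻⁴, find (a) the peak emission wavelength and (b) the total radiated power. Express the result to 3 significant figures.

λ_max ≈ 1.91 μm; P ≈ 2.16×10³ W

(a) λ_max = b/T = 2.898×10⁻³/1515 = 1.913×10⁻⁶ m = 1.91 μm.
Area A = 0.0151 m².
(b) P = εσAT⁴ = 0.48×5.670×10⁻⁸×0.0151×(1515)⁴ = 2.16×10³ W.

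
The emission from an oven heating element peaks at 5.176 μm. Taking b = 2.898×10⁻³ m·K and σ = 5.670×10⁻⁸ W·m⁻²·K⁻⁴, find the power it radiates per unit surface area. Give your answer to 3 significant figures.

I ≈ 5.57×10³ W/m²

Wien's law: T = b/λ_max = 2.898×10⁻³/5.176×10⁻⁶ = 559.892 K.
Then I = σT⁴ = 5.670×10⁻⁸×(559.892)⁴ = 5.57×10³ W/m².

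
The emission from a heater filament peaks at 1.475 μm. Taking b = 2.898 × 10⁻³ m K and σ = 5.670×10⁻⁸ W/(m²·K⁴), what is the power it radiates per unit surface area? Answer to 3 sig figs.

I ≈ 8.45×10⁵ W/m²

Wien's law: T = b/λ_max = 2.898×10⁻³/1.475×10⁻⁶ = 1964.75 K.
Then I = σT⁴ = 5.670×10⁻⁸×(1964.75)⁴ = 8.45×10⁵ W/m².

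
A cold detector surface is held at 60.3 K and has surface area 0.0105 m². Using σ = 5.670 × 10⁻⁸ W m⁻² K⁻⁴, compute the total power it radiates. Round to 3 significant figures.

P ≈ 7.87×10⁻³ W

Area A = 0.0105 m².
P = σAT⁴ = 5.670×10⁻⁸ × 0.0105 × (60.3)⁴ = 7.87×10⁻³ W.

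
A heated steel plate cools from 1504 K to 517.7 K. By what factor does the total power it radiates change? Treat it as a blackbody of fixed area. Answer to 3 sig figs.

P₂/P₁ ≈ 0.0140

P ∝ T⁴, so P₂/P₁ = (T₂/T₁)⁴ = (517.7/1504)⁴ = (0.344215)⁴ = 0.0140.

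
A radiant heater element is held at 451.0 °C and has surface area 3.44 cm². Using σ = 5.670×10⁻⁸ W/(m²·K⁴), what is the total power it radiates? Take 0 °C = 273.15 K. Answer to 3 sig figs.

P ≈ 5.36 W

T = 451.0 °C + 273.15 = 724.15 K.
Area A = 3.44 cm² = 3.44×10⁻⁴ m².
P = σAT⁴ = 5.670×10⁻⁸ × 3.44×10⁻⁴ × (724.15)⁴ = 5.36 W.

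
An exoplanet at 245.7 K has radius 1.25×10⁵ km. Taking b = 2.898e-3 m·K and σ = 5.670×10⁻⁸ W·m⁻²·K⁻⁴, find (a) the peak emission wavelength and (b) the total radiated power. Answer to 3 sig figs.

λ_max ≈ 11.8 μm; P ≈ 4.06×10¹⁹ W

(a) λ_max = b/T = 2.898×10⁻³/245.7 = 1.179×10⁻⁵ m = 11.8 μm.
Surface area A = 4πR² = 4π(1.25×10⁸ m)² = 1.96350×10¹⁷ m².
(b) P = σAT⁴ = 5.670×10⁻⁸×1.96350×10¹⁷×(245.7)⁴ = 4.06×10¹⁹ W.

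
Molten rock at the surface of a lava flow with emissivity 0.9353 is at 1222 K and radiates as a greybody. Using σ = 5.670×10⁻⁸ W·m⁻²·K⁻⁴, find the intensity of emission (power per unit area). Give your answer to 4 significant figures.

Stefan–Boltzmann: I = εσT⁴ = 0.9353 × 5.670×10⁻⁸ × (1222)⁴ = 1.183×10⁵ W/m².

I ≈ 1.183×10⁵ W/m²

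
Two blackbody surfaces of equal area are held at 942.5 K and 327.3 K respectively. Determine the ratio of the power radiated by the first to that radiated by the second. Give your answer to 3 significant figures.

With equal areas, P₁/P₂ = (T₁/T₂)⁴ = (942.5/327.3)⁴ = 68.8.

P₁/P₂ ≈ 68.8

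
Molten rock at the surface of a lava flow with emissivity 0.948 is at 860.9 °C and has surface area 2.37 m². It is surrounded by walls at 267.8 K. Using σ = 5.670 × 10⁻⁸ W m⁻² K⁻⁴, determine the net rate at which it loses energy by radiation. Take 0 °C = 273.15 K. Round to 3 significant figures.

T = 860.9 °C + 273.15 = 1134.05 K.
Area A = 2.37 m².
Net radiated power P_net = εσA(T⁴ − T₀⁴) = 0.948×5.670×10⁻⁸×2.37×(1134.05⁴ − 267.8⁴).
T⁴ − T₀⁴ = 1.65397×10¹² − 5.14331×10⁹ = 1.64883×10¹² K⁴, so P_net = 2.10×10⁵ W.

Net loss ≈ 2.10×10⁵ W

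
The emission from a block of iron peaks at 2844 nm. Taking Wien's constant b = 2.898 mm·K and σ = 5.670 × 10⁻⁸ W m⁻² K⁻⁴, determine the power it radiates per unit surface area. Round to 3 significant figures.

Wien's law: T = b/λ_max = 2.898×10⁻³/2.844×10⁻⁶ = 1018.99 K.
Then I = σT⁴ = 5.670×10⁻⁸×(1018.99)⁴ = 6.11×10⁴ W/m².

I ≈ 6.11×10⁴ W/m²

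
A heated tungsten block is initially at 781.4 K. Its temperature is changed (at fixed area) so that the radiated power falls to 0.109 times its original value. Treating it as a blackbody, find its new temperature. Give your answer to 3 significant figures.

P ∝ T⁴, so T₂/T₁ = (P₂/P₁)^(1/4) = (0.109)^(1/4) = 0.574588.
T₂ = 781.4 × 0.574588 = 449 K.

T₂ ≈ 449 K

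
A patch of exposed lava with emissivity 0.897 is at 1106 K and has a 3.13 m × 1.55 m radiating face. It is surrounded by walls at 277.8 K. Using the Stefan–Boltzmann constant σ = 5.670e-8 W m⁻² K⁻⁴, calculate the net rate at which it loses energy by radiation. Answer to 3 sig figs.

Net loss ≈ 3.68×10⁵ W

Area A = 3.13 × 1.55 = 4.8515 m².
Net radiated power P_net = εσA(T⁴ − T₀⁴) = 0.897×5.670×10⁻⁸×4.8515×(1106⁴ − 277.8⁴).
T⁴ − T₀⁴ = 1.49631×10¹² − 5.95565×10⁹ = 1.49035×10¹² K⁴, so P_net = 3.68×10⁵ W.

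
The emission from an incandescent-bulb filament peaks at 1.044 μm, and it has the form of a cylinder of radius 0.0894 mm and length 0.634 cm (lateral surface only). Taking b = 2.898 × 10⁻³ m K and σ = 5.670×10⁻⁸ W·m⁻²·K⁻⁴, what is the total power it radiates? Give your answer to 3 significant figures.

P ≈ 12.0 W

Wien's law: T = b/λ_max = 2.898×10⁻³/1.044×10⁻⁶ = 2775.86 K.
Lateral area A = 2πrL = 2π×8.94×10⁻⁵×6.34×10⁻³ = 3.56128×10⁻⁶ m².
Then P = σAT⁴ = 5.670×10⁻⁸×3.56128×10⁻⁶×(2775.86)⁴ = 12.0 W.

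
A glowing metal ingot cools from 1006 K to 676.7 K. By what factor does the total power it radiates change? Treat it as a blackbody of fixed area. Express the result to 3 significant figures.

P ∝ T⁴, so P₂/P₁ = (T₂/T₁)⁴ = (676.7/1006)⁴ = (0.672664)⁴ = 0.205.

P₂/P₁ ≈ 0.205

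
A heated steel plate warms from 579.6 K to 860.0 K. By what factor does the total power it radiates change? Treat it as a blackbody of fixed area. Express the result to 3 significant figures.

P ∝ T⁴, so P₂/P₁ = (T₂/T₁)⁴ = (860.0/579.6)⁴ = (1.48378)⁴ = 4.85.

P₂/P₁ ≈ 4.85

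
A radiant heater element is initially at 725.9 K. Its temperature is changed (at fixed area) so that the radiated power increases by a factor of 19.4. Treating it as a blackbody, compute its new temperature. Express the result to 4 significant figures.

P ∝ T⁴, so T₂/T₁ = (P₂/P₁)^(1/4) = (19.4)^(1/4) = 2.09870.
T₂ = 725.9 × 2.09870 = 1523 K.

T₂ ≈ 1523 K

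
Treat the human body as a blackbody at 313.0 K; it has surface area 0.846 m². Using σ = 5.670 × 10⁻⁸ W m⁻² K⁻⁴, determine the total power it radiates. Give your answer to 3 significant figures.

Area A = 0.846 m².
P = σAT⁴ = 5.670×10⁻⁸ × 0.846 × (313.0)⁴ = 460 W.

P ≈ 460 W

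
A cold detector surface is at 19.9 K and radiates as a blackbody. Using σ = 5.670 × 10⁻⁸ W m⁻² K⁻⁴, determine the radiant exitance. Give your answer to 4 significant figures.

Stefan–Boltzmann: I = σT⁴ = 5.670×10⁻⁸ × (19.9)⁴ = 8.892×10⁻³ W/m².

I ≈ 8.892×10⁻³ W/m²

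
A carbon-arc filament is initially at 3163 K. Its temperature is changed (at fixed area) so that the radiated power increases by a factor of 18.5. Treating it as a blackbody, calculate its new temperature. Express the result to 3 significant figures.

T₂ ≈ 6.56×10³ K

P ∝ T⁴, so T₂/T₁ = (P₂/P₁)^(1/4) = (18.5)^(1/4) = 2.07392.
T₂ = 3163 × 2.07392 = 6.56×10³ K.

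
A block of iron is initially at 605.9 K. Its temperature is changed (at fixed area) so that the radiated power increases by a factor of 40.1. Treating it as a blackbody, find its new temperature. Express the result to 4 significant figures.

P ∝ T⁴, so T₂/T₁ = (P₂/P₁)^(1/4) = (40.1)^(1/4) = 2.51644.
T₂ = 605.9 × 2.51644 = 1525 K.

T₂ ≈ 1525 K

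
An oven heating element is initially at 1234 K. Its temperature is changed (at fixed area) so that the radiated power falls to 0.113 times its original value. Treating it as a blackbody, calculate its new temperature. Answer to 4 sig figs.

P ∝ T⁴, so T₂/T₁ = (P₂/P₁)^(1/4) = (0.113)^(1/4) = 0.579789.
T₂ = 1234 × 0.579789 = 715.5 K.

T₂ ≈ 715.5 K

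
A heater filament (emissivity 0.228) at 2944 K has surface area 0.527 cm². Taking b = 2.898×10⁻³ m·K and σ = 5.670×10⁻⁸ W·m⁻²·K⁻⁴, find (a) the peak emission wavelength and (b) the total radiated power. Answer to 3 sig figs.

(a) λ_max = b/T = 2.898×10⁻³/2944 = 9.844×10⁻⁷ m = 0.984 μm.
Area A = 0.527 cm² = 5.27×10⁻⁵ m².
(b) P = εσAT⁴ = 0.228×5.670×10⁻⁸×5.27×10⁻⁵×(2944)⁴ = 51.2 W.

λ_max ≈ 0.984 μm; P ≈ 51.2 W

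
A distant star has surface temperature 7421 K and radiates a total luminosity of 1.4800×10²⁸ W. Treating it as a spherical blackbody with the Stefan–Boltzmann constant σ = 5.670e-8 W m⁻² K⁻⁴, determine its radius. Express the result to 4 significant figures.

L = 4πR²σT⁴ ⇒ R = √(L/(4πσT⁴)).
σT⁴ = 1.71962×10⁸ W/m², so R = √(1.4800×10²⁸/(4π×1.71962×10⁸)) = 2.617×10⁹ m.

R ≈ 2.617×10⁹ m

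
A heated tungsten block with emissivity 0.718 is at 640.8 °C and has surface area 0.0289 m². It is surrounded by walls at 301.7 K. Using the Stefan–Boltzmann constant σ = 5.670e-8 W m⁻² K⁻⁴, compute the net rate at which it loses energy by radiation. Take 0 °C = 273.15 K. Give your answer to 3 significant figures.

T = 640.8 °C + 273.15 = 913.95 K.
Area A = 0.0289 m².
Net radiated power P_net = εσA(T⁴ − T₀⁴) = 0.718×5.670×10⁻⁸×0.0289×(913.95⁴ − 301.7⁴).
T⁴ − T₀⁴ = 6.97734×10¹¹ − 8.28517×10⁹ = 6.89449×10¹¹ K⁴, so P_net = 811 W.

Net loss ≈ 811 W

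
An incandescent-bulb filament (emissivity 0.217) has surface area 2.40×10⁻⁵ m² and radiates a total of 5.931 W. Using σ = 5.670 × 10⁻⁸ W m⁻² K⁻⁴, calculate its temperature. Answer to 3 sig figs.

Area A = 2.40×10⁻⁵ m².
P = εσAT⁴ ⇒ T = (P/(εσA))^(1/4) = (5.931/(0.217×5.670×10⁻⁸×2.40×10⁻⁵))^(1/4) = 2.12×10³ K.

T ≈ 2.12×10³ K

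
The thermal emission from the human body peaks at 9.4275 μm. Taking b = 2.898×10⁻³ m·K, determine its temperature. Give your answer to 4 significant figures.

T ≈ 307.4 K

Wien's law gives T = b/λ_max = (2.898×10⁻³ m·K)/(9.4275×10⁻⁶ m) = 307.4 K.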